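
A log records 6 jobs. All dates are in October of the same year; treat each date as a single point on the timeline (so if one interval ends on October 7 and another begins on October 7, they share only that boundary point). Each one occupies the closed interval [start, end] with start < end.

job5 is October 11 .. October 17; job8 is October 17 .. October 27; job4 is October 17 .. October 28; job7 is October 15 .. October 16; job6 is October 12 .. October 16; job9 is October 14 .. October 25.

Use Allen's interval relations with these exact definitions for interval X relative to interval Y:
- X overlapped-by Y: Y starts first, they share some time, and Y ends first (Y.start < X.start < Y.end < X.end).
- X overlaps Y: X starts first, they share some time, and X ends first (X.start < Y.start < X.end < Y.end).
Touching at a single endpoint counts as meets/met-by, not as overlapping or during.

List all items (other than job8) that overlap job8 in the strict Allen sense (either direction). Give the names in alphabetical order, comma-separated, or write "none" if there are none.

Target job8 = [October 17, October 27].
job4 [October 17, October 28] → started-by → no.
job5 [October 11, October 17] → meets → no.
job6 [October 12, October 16] → before → no.
job7 [October 15, October 16] → before → no.
job9 [October 14, October 25] → overlaps → yes.
Result: job9.

job9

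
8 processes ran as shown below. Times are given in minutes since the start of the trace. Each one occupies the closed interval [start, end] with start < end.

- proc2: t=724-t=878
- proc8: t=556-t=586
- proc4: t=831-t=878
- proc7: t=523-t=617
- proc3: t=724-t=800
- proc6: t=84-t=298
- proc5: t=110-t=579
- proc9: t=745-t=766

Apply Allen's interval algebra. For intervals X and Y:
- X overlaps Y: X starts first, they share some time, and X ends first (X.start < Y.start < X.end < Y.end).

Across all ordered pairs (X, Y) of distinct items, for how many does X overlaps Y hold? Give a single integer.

3

Checking all 56 ordered pairs for relation 'overlaps'; matching pairs in alphabetical order:
(proc5, proc7): proc5 overlaps proc7 ✓
(proc5, proc8): proc5 overlaps proc8 ✓
(proc6, proc5): proc6 overlaps proc5 ✓
Count: 3.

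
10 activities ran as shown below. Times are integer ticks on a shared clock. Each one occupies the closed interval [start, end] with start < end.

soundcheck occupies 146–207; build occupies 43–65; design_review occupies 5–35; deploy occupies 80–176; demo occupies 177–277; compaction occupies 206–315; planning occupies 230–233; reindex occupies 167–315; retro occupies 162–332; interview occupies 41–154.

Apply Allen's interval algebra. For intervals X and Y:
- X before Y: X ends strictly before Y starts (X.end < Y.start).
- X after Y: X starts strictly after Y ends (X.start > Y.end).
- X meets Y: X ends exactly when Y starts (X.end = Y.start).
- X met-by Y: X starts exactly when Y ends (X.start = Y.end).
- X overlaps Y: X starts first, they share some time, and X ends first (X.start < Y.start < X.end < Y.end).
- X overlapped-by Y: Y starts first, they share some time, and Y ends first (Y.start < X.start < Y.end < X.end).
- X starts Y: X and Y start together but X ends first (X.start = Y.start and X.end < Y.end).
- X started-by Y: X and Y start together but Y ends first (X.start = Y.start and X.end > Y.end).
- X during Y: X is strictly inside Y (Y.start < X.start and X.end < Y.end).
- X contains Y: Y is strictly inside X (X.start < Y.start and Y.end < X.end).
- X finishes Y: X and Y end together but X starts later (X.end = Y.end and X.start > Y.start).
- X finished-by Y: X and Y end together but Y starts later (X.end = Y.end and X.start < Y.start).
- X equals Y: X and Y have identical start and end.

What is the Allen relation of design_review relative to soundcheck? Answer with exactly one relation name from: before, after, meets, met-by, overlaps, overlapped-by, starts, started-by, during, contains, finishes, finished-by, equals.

before

design_review = [5, 35]; soundcheck = [146, 207].
Compare endpoints: design_review.start < soundcheck.start, design_review.start < soundcheck.end, design_review.end < soundcheck.start, design_review.end < soundcheck.end.
That pattern is 'before'.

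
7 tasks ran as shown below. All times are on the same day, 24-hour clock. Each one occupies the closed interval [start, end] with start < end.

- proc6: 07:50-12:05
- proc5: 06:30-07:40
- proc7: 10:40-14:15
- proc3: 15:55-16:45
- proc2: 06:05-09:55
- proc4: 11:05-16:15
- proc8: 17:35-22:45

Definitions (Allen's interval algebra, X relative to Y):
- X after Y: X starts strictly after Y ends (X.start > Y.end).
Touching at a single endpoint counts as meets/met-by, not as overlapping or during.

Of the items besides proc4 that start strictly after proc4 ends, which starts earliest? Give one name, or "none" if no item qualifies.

Target proc4 = [11:05, 16:15].
proc2 [06:05, 09:55] → before → excluded.
proc3 [15:55, 16:45] → overlapped-by → excluded.
proc5 [06:30, 07:40] → before → excluded.
proc6 [07:50, 12:05] → overlaps → excluded.
proc7 [10:40, 14:15] → overlaps → excluded.
proc8 [17:35, 22:45] → after → candidate.
Among candidates, earliest start is 17:35 → proc8.

proc8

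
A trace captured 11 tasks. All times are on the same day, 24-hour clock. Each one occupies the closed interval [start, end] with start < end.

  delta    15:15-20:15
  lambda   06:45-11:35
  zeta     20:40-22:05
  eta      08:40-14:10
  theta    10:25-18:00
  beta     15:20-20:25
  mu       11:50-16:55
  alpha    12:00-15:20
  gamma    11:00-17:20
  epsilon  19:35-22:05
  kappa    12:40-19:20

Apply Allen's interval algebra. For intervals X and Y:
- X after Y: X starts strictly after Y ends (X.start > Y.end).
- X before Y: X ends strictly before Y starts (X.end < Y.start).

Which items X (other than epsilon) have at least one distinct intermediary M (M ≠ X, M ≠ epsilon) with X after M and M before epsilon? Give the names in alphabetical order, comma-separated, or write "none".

Target epsilon = [19:35, 22:05].
Intermediaries M with M before epsilon: alpha, eta, gamma, kappa, lambda, mu, theta.
Via alpha — items with X after alpha: zeta.
Via eta — items with X after eta: beta, delta, zeta.
Via gamma — items with X after gamma: zeta.
Via kappa — items with X after kappa: zeta.
Via lambda — items with X after lambda: alpha, beta, delta, kappa, mu, zeta.
Via mu — items with X after mu: zeta.
Via theta — items with X after theta: zeta.
Union: alpha, beta, delta, kappa, mu, zeta.

alpha, beta, delta, kappa, mu, zeta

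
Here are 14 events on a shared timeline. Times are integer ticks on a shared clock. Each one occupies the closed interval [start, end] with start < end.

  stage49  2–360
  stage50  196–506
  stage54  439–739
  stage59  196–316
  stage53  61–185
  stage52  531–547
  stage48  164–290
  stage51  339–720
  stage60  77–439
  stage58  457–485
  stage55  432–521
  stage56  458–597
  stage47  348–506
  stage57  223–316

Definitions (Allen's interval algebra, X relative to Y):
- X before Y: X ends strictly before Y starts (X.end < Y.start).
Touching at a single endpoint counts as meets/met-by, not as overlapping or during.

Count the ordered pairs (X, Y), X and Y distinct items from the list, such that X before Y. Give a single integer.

Checking all 182 ordered pairs for relation 'before'; matching pairs in alphabetical order:
(stage47, stage52): stage47 before stage52 ✓
(stage48, stage47): stage48 before stage47 ✓
(stage48, stage51): stage48 before stage51 ✓
(stage48, stage52): stage48 before stage52 ✓
(stage48, stage54): stage48 before stage54 ✓
(stage48, stage55): stage48 before stage55 ✓
(stage48, stage56): stage48 before stage56 ✓
(stage48, stage58): stage48 before stage58 ✓
(stage49, stage52): stage49 before stage52 ✓
(stage49, stage54): stage49 before stage54 ✓
(stage49, stage55): stage49 before stage55 ✓
(stage49, stage56): stage49 before stage56 ✓
(stage49, stage58): stage49 before stage58 ✓
(stage50, stage52): stage50 before stage52 ✓
(stage53, stage47): stage53 before stage47 ✓
(stage53, stage50): stage53 before stage50 ✓
(stage53, stage51): stage53 before stage51 ✓
(stage53, stage52): stage53 before stage52 ✓
(stage53, stage54): stage53 before stage54 ✓
(stage53, stage55): stage53 before stage55 ✓
(stage53, stage56): stage53 before stage56 ✓
(stage53, stage57): stage53 before stage57 ✓
(stage53, stage58): stage53 before stage58 ✓
(stage53, stage59): stage53 before stage59 ✓
... plus 19 further pairs not listed.
Count: 43.

43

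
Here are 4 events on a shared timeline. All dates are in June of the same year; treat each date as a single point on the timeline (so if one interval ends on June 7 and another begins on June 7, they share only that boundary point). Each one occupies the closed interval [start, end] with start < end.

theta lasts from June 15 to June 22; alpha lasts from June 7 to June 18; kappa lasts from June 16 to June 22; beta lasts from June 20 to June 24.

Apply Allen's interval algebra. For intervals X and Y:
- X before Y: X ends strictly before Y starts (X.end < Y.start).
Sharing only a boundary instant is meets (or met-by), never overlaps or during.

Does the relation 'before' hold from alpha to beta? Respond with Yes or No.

Yes

alpha = [June 7, June 18], beta = [June 20, June 24].
Actual relation of alpha to beta: before.
Asked whether 'before' holds → Yes.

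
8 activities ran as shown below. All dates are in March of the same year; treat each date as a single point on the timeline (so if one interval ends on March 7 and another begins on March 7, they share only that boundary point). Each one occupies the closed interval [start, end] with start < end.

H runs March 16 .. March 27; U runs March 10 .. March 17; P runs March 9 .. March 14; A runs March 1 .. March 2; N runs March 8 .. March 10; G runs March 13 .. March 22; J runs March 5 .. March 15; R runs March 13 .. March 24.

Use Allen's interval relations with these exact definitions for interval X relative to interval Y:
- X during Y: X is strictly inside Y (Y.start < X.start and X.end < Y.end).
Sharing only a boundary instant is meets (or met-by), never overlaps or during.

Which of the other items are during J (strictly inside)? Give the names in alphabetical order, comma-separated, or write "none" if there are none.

N, P

Target J = [March 5, March 15].
A [March 1, March 2] → before → no.
G [March 13, March 22] → overlapped-by → no.
H [March 16, March 27] → after → no.
N [March 8, March 10] → during → yes.
P [March 9, March 14] → during → yes.
R [March 13, March 24] → overlapped-by → no.
U [March 10, March 17] → overlapped-by → no.
Result: N, P.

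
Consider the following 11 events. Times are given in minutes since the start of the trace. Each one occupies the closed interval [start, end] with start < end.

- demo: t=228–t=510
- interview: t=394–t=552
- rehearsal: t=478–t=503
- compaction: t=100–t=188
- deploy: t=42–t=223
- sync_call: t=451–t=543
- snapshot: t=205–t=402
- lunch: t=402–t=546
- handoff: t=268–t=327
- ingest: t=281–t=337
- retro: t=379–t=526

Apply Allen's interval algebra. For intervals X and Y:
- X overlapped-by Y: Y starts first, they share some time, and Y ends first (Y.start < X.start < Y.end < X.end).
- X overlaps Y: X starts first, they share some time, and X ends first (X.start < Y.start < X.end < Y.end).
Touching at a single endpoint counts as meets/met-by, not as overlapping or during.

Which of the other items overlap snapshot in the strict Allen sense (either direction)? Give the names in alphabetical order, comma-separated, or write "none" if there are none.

demo, deploy, interview, retro

Target snapshot = [t=205, t=402].
compaction [t=100, t=188] → before → no.
demo [t=228, t=510] → overlapped-by → yes.
deploy [t=42, t=223] → overlaps → yes.
handoff [t=268, t=327] → during → no.
ingest [t=281, t=337] → during → no.
interview [t=394, t=552] → overlapped-by → yes.
lunch [t=402, t=546] → met-by → no.
rehearsal [t=478, t=503] → after → no.
retro [t=379, t=526] → overlapped-by → yes.
sync_call [t=451, t=543] → after → no.
Result: demo, deploy, interview, retro.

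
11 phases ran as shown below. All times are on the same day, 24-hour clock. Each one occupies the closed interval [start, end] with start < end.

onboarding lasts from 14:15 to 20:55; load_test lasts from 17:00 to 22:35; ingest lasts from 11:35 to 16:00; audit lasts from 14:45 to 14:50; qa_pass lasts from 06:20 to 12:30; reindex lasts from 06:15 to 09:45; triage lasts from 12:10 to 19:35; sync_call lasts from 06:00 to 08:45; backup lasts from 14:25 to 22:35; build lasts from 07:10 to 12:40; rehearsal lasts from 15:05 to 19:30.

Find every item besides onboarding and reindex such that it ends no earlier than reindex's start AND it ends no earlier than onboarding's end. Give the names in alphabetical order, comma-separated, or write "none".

backup, load_test

Conditions: its end is no earlier than reindex's start (X.end >= 06:15) AND its end is no earlier than onboarding's end (X.end >= 20:55).
audit: end 14:50 >= 06:15? ✓; end 14:50 >= 20:55? ✗ → no.
backup: end 22:35 >= 06:15? ✓; end 22:35 >= 20:55? ✓ → yes.
build: end 12:40 >= 06:15? ✓; end 12:40 >= 20:55? ✗ → no.
ingest: end 16:00 >= 06:15? ✓; end 16:00 >= 20:55? ✗ → no.
load_test: end 22:35 >= 06:15? ✓; end 22:35 >= 20:55? ✓ → yes.
qa_pass: end 12:30 >= 06:15? ✓; end 12:30 >= 20:55? ✗ → no.
rehearsal: end 19:30 >= 06:15? ✓; end 19:30 >= 20:55? ✗ → no.
sync_call: end 08:45 >= 06:15? ✓; end 08:45 >= 20:55? ✗ → no.
triage: end 19:35 >= 06:15? ✓; end 19:35 >= 20:55? ✗ → no.
Result: backup, load_test.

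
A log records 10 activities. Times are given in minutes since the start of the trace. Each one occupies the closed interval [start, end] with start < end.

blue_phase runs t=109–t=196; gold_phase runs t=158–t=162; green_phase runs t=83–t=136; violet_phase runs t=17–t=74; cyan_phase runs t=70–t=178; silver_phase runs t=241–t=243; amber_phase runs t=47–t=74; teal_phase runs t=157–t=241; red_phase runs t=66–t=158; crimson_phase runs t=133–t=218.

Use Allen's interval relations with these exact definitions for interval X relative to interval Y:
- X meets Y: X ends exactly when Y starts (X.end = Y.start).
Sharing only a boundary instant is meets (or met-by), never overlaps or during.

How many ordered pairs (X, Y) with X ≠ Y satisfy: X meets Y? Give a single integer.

Checking all 90 ordered pairs for relation 'meets'; matching pairs in alphabetical order:
(red_phase, gold_phase): red_phase meets gold_phase ✓
(teal_phase, silver_phase): teal_phase meets silver_phase ✓
Count: 2.

2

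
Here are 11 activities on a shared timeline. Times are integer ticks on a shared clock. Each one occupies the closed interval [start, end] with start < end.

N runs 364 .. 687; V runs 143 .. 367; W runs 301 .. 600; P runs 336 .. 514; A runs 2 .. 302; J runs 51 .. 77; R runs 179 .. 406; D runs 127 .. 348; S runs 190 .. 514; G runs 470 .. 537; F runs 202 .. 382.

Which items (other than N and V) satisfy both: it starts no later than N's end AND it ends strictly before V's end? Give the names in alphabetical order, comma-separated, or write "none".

A, D, J

Conditions: its start is no later than N's end (X.start <= 687) AND its end is strictly before V's end (X.end < 367).
A: start 2 <= 687? ✓; end 302 < 367? ✓ → yes.
D: start 127 <= 687? ✓; end 348 < 367? ✓ → yes.
F: start 202 <= 687? ✓; end 382 < 367? ✗ → no.
G: start 470 <= 687? ✓; end 537 < 367? ✗ → no.
J: start 51 <= 687? ✓; end 77 < 367? ✓ → yes.
P: start 336 <= 687? ✓; end 514 < 367? ✗ → no.
R: start 179 <= 687? ✓; end 406 < 367? ✗ → no.
S: start 190 <= 687? ✓; end 514 < 367? ✗ → no.
W: start 301 <= 687? ✓; end 600 < 367? ✗ → no.
Result: A, D, J.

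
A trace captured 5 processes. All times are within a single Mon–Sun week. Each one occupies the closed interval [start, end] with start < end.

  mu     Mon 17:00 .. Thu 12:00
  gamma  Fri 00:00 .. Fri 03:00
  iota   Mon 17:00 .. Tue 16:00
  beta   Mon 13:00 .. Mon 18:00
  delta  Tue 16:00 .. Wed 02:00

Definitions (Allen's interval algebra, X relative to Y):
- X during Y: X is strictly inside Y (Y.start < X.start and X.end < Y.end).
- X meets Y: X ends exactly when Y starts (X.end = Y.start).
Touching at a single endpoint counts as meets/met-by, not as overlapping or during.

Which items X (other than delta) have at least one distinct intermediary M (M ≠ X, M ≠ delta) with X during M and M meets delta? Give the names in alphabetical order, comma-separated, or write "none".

Target delta = [Tue 16:00, Wed 02:00].
Intermediaries M with M meets delta: iota.
Via iota — items with X during iota: none.
Union: none.

none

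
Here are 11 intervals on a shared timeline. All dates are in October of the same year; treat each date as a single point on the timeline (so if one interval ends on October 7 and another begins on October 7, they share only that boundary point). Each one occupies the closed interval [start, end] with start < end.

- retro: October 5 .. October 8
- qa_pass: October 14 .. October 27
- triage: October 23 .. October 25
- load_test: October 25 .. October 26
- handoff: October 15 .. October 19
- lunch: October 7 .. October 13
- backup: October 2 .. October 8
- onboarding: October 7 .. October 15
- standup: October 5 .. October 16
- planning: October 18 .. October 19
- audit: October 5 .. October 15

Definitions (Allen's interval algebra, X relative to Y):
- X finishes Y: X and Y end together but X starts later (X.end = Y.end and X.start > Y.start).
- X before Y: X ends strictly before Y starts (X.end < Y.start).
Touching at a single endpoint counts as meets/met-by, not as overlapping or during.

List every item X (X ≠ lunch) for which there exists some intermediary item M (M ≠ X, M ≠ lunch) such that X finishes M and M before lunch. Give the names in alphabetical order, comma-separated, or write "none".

Target lunch = [October 7, October 13].
Intermediaries M with M before lunch: none.
Union: none.

none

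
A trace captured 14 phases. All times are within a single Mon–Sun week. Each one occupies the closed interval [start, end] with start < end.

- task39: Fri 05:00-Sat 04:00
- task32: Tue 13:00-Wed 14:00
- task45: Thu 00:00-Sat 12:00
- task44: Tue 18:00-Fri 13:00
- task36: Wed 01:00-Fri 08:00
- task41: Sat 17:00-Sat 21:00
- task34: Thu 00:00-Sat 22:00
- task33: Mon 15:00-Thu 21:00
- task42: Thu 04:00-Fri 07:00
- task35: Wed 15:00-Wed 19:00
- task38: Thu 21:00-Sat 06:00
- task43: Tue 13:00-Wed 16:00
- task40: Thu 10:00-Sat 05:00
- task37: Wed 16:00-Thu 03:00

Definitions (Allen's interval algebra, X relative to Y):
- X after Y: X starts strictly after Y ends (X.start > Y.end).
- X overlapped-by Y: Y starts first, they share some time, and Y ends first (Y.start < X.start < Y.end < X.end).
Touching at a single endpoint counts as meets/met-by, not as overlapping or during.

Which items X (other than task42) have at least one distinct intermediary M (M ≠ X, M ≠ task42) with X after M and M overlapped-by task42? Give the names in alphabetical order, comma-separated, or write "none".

task41

Target task42 = [Thu 04:00, Fri 07:00].
Intermediaries M with M overlapped-by task42: task38, task39, task40.
Via task38 — items with X after task38: task41.
Via task39 — items with X after task39: task41.
Via task40 — items with X after task40: task41.
Union: task41.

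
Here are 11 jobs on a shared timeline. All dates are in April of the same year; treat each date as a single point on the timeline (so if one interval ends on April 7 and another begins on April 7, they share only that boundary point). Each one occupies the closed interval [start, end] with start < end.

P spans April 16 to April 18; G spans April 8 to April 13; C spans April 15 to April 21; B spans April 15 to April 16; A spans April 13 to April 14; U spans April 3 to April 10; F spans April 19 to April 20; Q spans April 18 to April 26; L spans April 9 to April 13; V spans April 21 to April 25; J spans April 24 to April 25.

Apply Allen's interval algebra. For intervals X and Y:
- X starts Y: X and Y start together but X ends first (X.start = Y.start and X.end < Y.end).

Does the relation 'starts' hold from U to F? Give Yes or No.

No

U = [April 3, April 10], F = [April 19, April 20].
Actual relation of U to F: before.
Asked whether 'starts' holds → No.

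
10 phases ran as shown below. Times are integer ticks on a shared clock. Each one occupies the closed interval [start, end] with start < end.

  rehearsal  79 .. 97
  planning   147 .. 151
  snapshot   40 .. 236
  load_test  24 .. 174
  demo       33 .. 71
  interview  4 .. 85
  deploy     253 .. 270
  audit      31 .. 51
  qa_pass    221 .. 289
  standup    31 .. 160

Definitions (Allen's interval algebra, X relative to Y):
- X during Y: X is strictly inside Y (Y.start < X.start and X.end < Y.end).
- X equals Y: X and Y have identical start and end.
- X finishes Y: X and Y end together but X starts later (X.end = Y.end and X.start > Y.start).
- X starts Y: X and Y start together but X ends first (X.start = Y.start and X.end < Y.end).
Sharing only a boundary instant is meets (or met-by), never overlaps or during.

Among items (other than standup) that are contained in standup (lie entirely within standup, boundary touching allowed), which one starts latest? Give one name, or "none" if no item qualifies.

Target standup = [31, 160].
audit [31, 51] → starts → candidate.
demo [33, 71] → during → candidate.
deploy [253, 270] → after → excluded.
interview [4, 85] → overlaps → excluded.
load_test [24, 174] → contains → excluded.
planning [147, 151] → during → candidate.
qa_pass [221, 289] → after → excluded.
rehearsal [79, 97] → during → candidate.
snapshot [40, 236] → overlapped-by → excluded.
Among candidates, latest start is 147 → planning.

planning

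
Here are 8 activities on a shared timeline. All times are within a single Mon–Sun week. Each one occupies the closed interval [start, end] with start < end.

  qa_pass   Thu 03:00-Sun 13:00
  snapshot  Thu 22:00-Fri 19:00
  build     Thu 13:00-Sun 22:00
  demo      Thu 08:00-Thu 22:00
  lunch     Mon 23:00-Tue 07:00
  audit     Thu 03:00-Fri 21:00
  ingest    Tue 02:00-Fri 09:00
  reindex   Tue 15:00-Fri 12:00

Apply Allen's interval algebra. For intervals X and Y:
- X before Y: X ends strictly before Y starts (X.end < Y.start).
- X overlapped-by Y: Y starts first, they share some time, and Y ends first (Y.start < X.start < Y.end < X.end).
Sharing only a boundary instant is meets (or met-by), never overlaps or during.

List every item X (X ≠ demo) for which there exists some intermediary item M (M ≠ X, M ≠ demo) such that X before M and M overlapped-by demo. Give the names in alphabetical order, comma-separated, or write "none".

lunch

Target demo = [Thu 08:00, Thu 22:00].
Intermediaries M with M overlapped-by demo: build.
Via build — items with X before build: lunch.
Union: lunch.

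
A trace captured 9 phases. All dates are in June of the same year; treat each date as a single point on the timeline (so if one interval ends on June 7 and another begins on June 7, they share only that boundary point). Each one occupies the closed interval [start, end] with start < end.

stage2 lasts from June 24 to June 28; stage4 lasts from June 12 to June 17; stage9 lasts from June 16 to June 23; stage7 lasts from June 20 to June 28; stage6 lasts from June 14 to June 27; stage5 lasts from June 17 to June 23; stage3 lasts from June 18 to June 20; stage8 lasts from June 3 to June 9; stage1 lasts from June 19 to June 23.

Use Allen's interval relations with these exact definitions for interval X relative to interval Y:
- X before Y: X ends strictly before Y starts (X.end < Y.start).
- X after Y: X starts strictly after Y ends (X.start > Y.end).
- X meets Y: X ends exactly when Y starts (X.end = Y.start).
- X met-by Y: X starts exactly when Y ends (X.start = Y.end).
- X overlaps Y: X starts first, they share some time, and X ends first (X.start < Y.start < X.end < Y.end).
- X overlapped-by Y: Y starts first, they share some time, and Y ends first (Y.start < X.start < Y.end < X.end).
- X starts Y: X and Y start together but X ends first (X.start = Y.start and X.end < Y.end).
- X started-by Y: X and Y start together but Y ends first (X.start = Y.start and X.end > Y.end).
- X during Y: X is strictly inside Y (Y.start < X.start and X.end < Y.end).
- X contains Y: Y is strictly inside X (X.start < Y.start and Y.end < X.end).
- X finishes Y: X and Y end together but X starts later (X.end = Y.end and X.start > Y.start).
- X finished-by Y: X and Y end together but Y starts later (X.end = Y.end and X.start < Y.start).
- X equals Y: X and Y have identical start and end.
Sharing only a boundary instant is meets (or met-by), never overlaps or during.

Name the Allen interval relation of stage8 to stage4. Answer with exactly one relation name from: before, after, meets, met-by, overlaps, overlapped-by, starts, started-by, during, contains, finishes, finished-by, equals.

before

stage8 = [June 3, June 9]; stage4 = [June 12, June 17].
Compare endpoints: stage8.start < stage4.start, stage8.start < stage4.end, stage8.end < stage4.start, stage8.end < stage4.end.
That pattern is 'before'.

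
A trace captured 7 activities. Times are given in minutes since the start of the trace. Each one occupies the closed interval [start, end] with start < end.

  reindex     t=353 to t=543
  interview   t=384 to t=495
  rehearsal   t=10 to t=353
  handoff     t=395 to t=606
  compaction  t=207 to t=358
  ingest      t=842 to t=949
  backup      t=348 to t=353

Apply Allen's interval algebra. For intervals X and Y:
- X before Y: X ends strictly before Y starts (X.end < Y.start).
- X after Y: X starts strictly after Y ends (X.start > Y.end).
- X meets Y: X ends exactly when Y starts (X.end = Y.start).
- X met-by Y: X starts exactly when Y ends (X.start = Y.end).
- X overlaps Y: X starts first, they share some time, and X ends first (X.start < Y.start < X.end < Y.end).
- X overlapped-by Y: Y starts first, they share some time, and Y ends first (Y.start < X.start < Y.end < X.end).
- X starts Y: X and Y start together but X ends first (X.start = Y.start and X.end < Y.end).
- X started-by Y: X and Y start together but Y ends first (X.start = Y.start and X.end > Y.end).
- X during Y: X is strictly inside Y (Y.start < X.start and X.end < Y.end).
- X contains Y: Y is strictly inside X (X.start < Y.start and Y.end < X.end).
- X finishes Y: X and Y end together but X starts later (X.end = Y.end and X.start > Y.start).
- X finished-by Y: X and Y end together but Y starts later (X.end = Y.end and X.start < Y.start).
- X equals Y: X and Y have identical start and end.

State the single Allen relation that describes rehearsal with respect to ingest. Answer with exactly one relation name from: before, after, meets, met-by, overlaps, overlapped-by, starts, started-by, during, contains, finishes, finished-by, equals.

rehearsal = [t=10, t=353]; ingest = [t=842, t=949].
Compare endpoints: rehearsal.start < ingest.start, rehearsal.start < ingest.end, rehearsal.end < ingest.start, rehearsal.end < ingest.end.
That pattern is 'before'.

before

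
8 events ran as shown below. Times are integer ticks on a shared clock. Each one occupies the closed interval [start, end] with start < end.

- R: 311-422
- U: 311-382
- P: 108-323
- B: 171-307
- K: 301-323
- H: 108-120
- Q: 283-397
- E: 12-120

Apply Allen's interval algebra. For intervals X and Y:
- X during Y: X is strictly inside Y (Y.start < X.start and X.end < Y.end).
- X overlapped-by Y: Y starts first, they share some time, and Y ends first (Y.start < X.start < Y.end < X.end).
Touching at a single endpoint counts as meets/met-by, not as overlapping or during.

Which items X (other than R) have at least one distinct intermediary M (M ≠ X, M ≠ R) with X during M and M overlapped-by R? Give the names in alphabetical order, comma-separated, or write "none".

none

Target R = [311, 422].
Intermediaries M with M overlapped-by R: none.
Union: none.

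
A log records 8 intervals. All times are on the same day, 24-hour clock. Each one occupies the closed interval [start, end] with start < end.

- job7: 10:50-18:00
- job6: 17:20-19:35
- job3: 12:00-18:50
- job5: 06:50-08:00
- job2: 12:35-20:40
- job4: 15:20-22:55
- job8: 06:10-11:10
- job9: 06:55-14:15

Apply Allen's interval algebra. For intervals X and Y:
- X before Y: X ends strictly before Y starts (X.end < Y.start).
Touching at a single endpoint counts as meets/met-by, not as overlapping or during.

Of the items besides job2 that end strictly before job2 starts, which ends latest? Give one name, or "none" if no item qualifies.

Target job2 = [12:35, 20:40].
job3 [12:00, 18:50] → overlaps → excluded.
job4 [15:20, 22:55] → overlapped-by → excluded.
job5 [06:50, 08:00] → before → candidate.
job6 [17:20, 19:35] → during → excluded.
job7 [10:50, 18:00] → overlaps → excluded.
job8 [06:10, 11:10] → before → candidate.
job9 [06:55, 14:15] → overlaps → excluded.
Among candidates, latest end is 11:10 → job8.

job8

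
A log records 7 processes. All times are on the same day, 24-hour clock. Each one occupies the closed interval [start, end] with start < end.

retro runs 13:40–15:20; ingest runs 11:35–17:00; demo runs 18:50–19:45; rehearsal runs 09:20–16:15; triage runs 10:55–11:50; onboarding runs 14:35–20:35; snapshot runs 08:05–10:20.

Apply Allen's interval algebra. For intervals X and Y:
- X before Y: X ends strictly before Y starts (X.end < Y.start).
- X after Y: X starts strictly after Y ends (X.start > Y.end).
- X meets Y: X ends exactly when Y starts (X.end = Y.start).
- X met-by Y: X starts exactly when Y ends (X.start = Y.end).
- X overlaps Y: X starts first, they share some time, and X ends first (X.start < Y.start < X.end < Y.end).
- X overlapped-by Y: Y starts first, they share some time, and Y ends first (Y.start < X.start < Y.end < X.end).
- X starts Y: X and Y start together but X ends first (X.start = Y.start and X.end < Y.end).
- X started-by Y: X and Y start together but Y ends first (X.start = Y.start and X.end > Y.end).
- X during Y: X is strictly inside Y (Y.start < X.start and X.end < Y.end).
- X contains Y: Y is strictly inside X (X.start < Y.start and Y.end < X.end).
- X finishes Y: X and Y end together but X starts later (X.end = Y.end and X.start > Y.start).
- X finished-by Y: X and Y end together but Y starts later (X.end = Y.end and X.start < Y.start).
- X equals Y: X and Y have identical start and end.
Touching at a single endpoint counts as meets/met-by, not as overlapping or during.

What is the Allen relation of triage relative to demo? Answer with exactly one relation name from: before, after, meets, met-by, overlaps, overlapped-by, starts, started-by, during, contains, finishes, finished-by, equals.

triage = [10:55, 11:50]; demo = [18:50, 19:45].
Compare endpoints: triage.start < demo.start, triage.start < demo.end, triage.end < demo.start, triage.end < demo.end.
That pattern is 'before'.

before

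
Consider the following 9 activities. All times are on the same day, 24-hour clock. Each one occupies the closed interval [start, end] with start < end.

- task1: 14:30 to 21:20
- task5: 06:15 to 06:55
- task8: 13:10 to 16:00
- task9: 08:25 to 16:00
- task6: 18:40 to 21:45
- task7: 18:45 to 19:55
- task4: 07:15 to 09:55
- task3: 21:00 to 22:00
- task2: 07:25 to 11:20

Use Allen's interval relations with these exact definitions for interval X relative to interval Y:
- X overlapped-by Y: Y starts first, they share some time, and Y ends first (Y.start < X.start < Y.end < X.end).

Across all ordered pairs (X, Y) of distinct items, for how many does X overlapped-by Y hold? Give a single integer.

8

Checking all 72 ordered pairs for relation 'overlapped-by'; matching pairs in alphabetical order:
(task1, task8): task1 overlapped-by task8 ✓
(task1, task9): task1 overlapped-by task9 ✓
(task2, task4): task2 overlapped-by task4 ✓
(task3, task1): task3 overlapped-by task1 ✓
(task3, task6): task3 overlapped-by task6 ✓
(task6, task1): task6 overlapped-by task1 ✓
(task9, task2): task9 overlapped-by task2 ✓
(task9, task4): task9 overlapped-by task4 ✓
Count: 8.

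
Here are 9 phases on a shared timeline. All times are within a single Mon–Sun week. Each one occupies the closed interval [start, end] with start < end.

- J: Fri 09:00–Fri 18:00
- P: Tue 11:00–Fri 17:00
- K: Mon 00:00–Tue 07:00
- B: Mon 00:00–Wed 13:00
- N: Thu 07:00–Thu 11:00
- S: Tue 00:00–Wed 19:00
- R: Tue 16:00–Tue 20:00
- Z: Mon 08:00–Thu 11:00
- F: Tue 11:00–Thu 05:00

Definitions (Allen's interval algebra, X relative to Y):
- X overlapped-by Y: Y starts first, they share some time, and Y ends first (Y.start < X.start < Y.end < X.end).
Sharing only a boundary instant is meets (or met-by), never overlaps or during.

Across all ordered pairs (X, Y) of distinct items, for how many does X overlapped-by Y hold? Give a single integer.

Checking all 72 ordered pairs for relation 'overlapped-by'; matching pairs in alphabetical order:
(F, B): F overlapped-by B ✓
(F, S): F overlapped-by S ✓
(J, P): J overlapped-by P ✓
(P, B): P overlapped-by B ✓
(P, S): P overlapped-by S ✓
(P, Z): P overlapped-by Z ✓
(S, B): S overlapped-by B ✓
(S, K): S overlapped-by K ✓
(Z, B): Z overlapped-by B ✓
(Z, K): Z overlapped-by K ✓
Count: 10.

10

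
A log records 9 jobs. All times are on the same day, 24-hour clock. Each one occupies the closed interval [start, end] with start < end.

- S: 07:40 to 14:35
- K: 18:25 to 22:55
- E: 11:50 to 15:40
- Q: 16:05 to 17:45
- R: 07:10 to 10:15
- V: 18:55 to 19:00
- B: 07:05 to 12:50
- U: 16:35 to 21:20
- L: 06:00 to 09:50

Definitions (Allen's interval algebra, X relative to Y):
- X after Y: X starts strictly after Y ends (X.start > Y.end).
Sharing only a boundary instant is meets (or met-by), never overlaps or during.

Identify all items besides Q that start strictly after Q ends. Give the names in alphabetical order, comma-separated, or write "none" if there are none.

K, V

Target Q = [16:05, 17:45].
B [07:05, 12:50] → before → no.
E [11:50, 15:40] → before → no.
K [18:25, 22:55] → after → yes.
L [06:00, 09:50] → before → no.
R [07:10, 10:15] → before → no.
S [07:40, 14:35] → before → no.
U [16:35, 21:20] → overlapped-by → no.
V [18:55, 19:00] → after → yes.
Result: K, V.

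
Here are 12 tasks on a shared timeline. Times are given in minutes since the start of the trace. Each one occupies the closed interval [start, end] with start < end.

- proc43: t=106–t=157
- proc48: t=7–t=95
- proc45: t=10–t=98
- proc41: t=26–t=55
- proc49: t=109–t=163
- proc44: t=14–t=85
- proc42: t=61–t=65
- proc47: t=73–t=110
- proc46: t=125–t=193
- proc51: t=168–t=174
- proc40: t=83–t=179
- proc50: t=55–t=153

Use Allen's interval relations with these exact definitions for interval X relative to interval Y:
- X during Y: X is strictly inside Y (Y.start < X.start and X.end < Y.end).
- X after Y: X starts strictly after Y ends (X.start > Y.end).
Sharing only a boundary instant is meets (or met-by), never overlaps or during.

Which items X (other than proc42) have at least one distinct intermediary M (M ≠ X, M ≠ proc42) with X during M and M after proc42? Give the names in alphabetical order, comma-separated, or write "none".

Target proc42 = [t=61, t=65].
Intermediaries M with M after proc42: proc40, proc43, proc46, proc47, proc49, proc51.
Via proc40 — items with X during proc40: proc43, proc49, proc51.
Via proc43 — items with X during proc43: none.
Via proc46 — items with X during proc46: proc51.
Via proc47 — items with X during proc47: none.
Via proc49 — items with X during proc49: none.
Via proc51 — items with X during proc51: none.
Union: proc43, proc49, proc51.

proc43, proc49, proc51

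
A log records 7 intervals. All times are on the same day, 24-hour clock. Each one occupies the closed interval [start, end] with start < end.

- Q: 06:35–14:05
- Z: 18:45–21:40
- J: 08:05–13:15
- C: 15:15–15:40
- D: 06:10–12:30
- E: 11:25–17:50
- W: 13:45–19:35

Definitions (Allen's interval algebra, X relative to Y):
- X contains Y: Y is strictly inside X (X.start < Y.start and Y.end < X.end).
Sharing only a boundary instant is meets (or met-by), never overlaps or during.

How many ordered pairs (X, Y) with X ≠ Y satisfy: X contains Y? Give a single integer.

Checking all 42 ordered pairs for relation 'contains'; matching pairs in alphabetical order:
(E, C): E contains C ✓
(Q, J): Q contains J ✓
(W, C): W contains C ✓
Count: 3.

3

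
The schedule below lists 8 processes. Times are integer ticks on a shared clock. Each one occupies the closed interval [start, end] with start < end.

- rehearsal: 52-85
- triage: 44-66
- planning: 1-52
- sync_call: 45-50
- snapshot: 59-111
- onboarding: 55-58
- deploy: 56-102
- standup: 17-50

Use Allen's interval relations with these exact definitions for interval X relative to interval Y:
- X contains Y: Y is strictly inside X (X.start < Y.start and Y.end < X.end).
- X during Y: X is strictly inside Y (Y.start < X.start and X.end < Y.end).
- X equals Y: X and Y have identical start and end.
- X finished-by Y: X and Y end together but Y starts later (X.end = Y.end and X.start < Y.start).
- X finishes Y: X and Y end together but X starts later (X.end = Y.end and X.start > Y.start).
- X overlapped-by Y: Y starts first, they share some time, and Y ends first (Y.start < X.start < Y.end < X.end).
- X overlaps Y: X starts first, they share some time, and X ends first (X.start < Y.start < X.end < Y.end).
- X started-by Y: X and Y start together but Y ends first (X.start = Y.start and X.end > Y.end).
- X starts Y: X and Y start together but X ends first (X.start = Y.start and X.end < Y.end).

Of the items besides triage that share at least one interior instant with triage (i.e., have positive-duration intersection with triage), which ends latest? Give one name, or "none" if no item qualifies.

Target triage = [44, 66].
deploy [56, 102] → overlapped-by → candidate.
onboarding [55, 58] → during → candidate.
planning [1, 52] → overlaps → candidate.
rehearsal [52, 85] → overlapped-by → candidate.
snapshot [59, 111] → overlapped-by → candidate.
standup [17, 50] → overlaps → candidate.
sync_call [45, 50] → during → candidate.
Among candidates, latest end is 111 → snapshot.

snapshot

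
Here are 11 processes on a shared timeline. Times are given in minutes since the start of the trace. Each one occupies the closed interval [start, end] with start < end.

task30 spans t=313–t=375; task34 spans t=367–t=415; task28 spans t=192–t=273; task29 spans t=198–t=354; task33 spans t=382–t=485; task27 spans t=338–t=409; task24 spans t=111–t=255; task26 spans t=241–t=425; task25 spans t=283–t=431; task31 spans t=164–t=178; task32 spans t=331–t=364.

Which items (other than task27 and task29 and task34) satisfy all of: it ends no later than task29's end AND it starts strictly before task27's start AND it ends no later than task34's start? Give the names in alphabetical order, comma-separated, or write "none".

Conditions: its end is no later than task29's end (X.end <= t=354) AND its start is strictly before task27's start (X.start < t=338) AND its end is no later than task34's start (X.end <= t=367).
task24: end t=255 <= t=354? ✓; start t=111 < t=338? ✓; end t=255 <= t=367? ✓ → yes.
task25: end t=431 <= t=354? ✗; start t=283 < t=338? ✓; end t=431 <= t=367? ✗ → no.
task26: end t=425 <= t=354? ✗; start t=241 < t=338? ✓; end t=425 <= t=367? ✗ → no.
task28: end t=273 <= t=354? ✓; start t=192 < t=338? ✓; end t=273 <= t=367? ✓ → yes.
task30: end t=375 <= t=354? ✗; start t=313 < t=338? ✓; end t=375 <= t=367? ✗ → no.
task31: end t=178 <= t=354? ✓; start t=164 < t=338? ✓; end t=178 <= t=367? ✓ → yes.
task32: end t=364 <= t=354? ✗; start t=331 < t=338? ✓; end t=364 <= t=367? ✓ → no.
task33: end t=485 <= t=354? ✗; start t=382 < t=338? ✗; end t=485 <= t=367? ✗ → no.
Result: task24, task28, task31.

task24, task28, task31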